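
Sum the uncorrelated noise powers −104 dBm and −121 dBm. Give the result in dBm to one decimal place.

Convert to linear, add, convert back:
P₁ = 3.98×10⁻¹⁴ W, P₂ = 7.94×10⁻¹⁶ W
P_tot = 4.06×10⁻¹⁴ W → 10 log₁₀(P_tot / 10⁻³) = −103.9 dBm

−103.9 dBm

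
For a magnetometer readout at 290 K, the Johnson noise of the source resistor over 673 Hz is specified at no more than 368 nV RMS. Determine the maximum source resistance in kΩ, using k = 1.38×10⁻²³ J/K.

Johnson–Nyquist: V_n = √(4kTRB) ⇒ R = V_n² / (4kTB)
4kTB = 4 × 1.38×10⁻²³ × 290 × 6.73×10² = 1.08×10⁻¹⁷
R = (3.68×10⁻⁷)² / 1.08×10⁻¹⁷ = 1.26×10⁴ Ω = 12.6 kΩ

12.6 kΩ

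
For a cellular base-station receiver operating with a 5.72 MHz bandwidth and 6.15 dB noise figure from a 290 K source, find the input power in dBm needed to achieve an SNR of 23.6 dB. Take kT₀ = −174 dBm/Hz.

−76.7 dBm

Sensitivity = −174 + 10 log₁₀(B) + NF + SNR_min
= −174 + 67.57 + 6.15 + 23.6
= −76.68 dBm → −76.7 dBm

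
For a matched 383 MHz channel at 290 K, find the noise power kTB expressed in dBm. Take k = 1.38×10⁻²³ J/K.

−88.1 dBm

P_n = kTB = 1.38×10⁻²³ × 290 × 3.83×10⁸ = 1.53×10⁻¹² W
In dBm: 10 log₁₀(1.53×10⁻¹² / 10⁻³) = −88.1 dBm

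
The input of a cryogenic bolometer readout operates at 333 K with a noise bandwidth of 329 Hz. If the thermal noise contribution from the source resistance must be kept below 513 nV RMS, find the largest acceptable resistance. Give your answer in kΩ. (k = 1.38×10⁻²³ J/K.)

Johnson–Nyquist: V_n = √(4kTRB) ⇒ R = V_n² / (4kTB)
4kTB = 4 × 1.38×10⁻²³ × 333 × 3.29×10² = 6.05×10⁻¹⁸
R = (5.13×10⁻⁷)² / 6.05×10⁻¹⁸ = 4.35×10⁴ Ω = 43.5 kΩ

43.5 kΩ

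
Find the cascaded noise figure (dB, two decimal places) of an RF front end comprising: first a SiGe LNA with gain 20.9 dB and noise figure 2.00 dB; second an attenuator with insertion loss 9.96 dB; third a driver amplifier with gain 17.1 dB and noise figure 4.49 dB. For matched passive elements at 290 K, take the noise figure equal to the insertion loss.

2.56 dB

Convert to linear (a loss of L dB is a gain of −L dB): F_i = 10^(NF_i/10), G_i = 10^(G_i,dB/10)
  Stage 1: F_1 = 10^(2.00/10) = 1.585, G_1 = 10^(20.9/10) = 123.0
  Stage 2: F_2 = 10^(9.96/10) = 9.908, G_2 = 10^(−9.96/10) = 0.1009
  Stage 3: F_3 = 10^(4.49/10) = 2.812, G_3 = 10^(17.1/10) = 51.29
Friis cascade:
  F = 1.585 + (9.908 − 1)/123.0 + (2.812 − 1)/12.42 = 1.803
NF = 10 log₁₀(1.803) = 2.56 dB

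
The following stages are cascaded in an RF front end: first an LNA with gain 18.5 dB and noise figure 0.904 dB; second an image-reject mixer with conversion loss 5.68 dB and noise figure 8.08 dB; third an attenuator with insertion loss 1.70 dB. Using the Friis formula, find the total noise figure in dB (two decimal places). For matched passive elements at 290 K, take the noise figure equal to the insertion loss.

1.25 dB

Convert to linear (a loss of L dB is a gain of −L dB): F_i = 10^(NF_i/10), G_i = 10^(G_i,dB/10)
  Stage 1: F_1 = 10^(0.904/10) = 1.231, G_1 = 10^(18.5/10) = 70.79
  Stage 2: F_2 = 10^(8.08/10) = 6.427, G_2 = 10^(−5.68/10) = 0.2704
  Stage 3: F_3 = 10^(1.70/10) = 1.479, G_3 = 10^(−1.70/10) = 0.6761
Friis cascade:
  F = 1.231 + (6.427 − 1)/70.79 + (1.479 − 1)/19.14 = 1.333
NF = 10 log₁₀(1.333) = 1.25 dB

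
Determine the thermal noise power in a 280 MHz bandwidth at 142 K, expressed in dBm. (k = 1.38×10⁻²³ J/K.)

P_n = kTB = 1.38×10⁻²³ × 142 × 2.80×10⁸ = 5.49×10⁻¹³ W
In dBm: 10 log₁₀(5.49×10⁻¹³ / 10⁻³) = −92.6 dBm

−92.6 dBm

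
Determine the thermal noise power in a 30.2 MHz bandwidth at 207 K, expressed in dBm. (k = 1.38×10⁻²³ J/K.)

P_n = kTB = 1.38×10⁻²³ × 207 × 3.02×10⁷ = 8.63×10⁻¹⁴ W
In dBm: 10 log₁₀(8.63×10⁻¹⁴ / 10⁻³) = −100.6 dBm

−100.6 dBm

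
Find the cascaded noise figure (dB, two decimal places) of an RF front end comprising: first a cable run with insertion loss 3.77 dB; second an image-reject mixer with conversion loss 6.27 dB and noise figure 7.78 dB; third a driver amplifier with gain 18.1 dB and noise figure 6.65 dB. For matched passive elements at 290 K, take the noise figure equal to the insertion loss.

17.06 dB

Convert to linear (a loss of L dB is a gain of −L dB): F_i = 10^(NF_i/10), G_i = 10^(G_i,dB/10)
  Stage 1: F_1 = 10^(3.77/10) = 2.382, G_1 = 10^(−3.77/10) = 0.4198
  Stage 2: F_2 = 10^(7.78/10) = 5.998, G_2 = 10^(−6.27/10) = 0.2360
  Stage 3: F_3 = 10^(6.65/10) = 4.624, G_3 = 10^(18.1/10) = 64.57
Friis cascade:
  F = 2.382 + (5.998 − 1)/0.4198 + (4.624 − 1)/0.09908 = 50.86
NF = 10 log₁₀(50.86) = 17.06 dB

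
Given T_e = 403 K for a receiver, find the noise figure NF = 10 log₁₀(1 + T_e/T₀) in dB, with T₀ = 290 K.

3.78 dB

F = 1 + T_e/T₀ = 1 + 403/290 = 2.38966
NF = 10 log₁₀(2.38966) = 3.78 dB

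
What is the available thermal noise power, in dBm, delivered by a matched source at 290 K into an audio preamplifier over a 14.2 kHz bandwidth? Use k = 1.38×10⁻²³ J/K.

−132.5 dBm

P_n = kTB = 1.38×10⁻²³ × 290 × 1.42×10⁴ = 5.68×10⁻¹⁷ W
In dBm: 10 log₁₀(5.68×10⁻¹⁷ / 10⁻³) = −132.5 dBm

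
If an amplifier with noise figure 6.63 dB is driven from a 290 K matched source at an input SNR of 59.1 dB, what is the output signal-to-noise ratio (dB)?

By definition F = SNR_in/SNR_out, so in dB: SNR_out = SNR_in − NF
SNR_out = 59.1 − 6.63 = 52.47 dB

52.47 dB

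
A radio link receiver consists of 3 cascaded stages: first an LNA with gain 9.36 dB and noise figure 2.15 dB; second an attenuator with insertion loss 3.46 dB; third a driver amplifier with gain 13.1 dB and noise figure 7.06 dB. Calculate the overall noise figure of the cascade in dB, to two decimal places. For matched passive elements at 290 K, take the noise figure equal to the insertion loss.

4.52 dB

Convert to linear (a loss of L dB is a gain of −L dB): F_i = 10^(NF_i/10), G_i = 10^(G_i,dB/10)
  Stage 1: F_1 = 10^(2.15/10) = 1.641, G_1 = 10^(9.36/10) = 8.630
  Stage 2: F_2 = 10^(3.46/10) = 2.218, G_2 = 10^(−3.46/10) = 0.4508
  Stage 3: F_3 = 10^(7.06/10) = 5.082, G_3 = 10^(13.1/10) = 20.42
Friis cascade:
  F = 1.641 + (2.218 − 1)/8.630 + (5.082 − 1)/3.890 = 2.831
NF = 10 log₁₀(2.831) = 4.52 dB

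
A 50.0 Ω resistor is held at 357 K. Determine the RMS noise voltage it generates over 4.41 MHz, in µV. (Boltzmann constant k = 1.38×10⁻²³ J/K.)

2.08 µV

V_n = √(4kTRB)
4kTRB = 4 × 1.38×10⁻²³ × 357 × 5.00×10¹ × 4.41×10⁶ = 4.35×10⁻¹² V²
V_n = √(4.35×10⁻¹²) = 2.08×10⁻⁶ V = 2.08 µV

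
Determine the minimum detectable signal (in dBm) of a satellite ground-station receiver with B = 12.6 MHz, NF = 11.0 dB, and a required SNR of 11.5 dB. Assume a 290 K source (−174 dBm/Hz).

−80.5 dBm

Sensitivity = −174 + 10 log₁₀(B) + NF + SNR_min
= −174 + 71 + 11.0 + 11.5
= −80.5 dBm → −80.5 dBm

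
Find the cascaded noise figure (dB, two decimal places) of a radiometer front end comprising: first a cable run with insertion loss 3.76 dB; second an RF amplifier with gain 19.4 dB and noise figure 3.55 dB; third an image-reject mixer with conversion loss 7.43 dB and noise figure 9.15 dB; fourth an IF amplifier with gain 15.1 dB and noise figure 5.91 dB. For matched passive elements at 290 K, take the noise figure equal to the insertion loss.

7.79 dB

Convert to linear (a loss of L dB is a gain of −L dB): F_i = 10^(NF_i/10), G_i = 10^(G_i,dB/10)
  Stage 1: F_1 = 10^(3.76/10) = 2.377, G_1 = 10^(−3.76/10) = 0.4207
  Stage 2: F_2 = 10^(3.55/10) = 2.265, G_2 = 10^(19.4/10) = 87.10
  Stage 3: F_3 = 10^(9.15/10) = 8.222, G_3 = 10^(−7.43/10) = 0.1807
  Stage 4: F_4 = 10^(5.91/10) = 3.899, G_4 = 10^(15.1/10) = 32.36
Friis cascade:
  F = 2.377 + (2.265 − 1)/0.4207 + (8.222 − 1)/36.64 + (3.899 − 1)/6.622 = 6.018
NF = 10 log₁₀(6.018) = 7.79 dB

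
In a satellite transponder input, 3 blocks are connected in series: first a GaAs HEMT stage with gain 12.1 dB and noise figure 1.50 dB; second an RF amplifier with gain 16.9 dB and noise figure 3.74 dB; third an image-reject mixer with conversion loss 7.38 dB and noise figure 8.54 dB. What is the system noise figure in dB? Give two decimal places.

1.77 dB

Convert to linear (a loss of L dB is a gain of −L dB): F_i = 10^(NF_i/10), G_i = 10^(G_i,dB/10)
  Stage 1: F_1 = 10^(1.50/10) = 1.413, G_1 = 10^(12.1/10) = 16.22
  Stage 2: F_2 = 10^(3.74/10) = 2.366, G_2 = 10^(16.9/10) = 48.98
  Stage 3: F_3 = 10^(8.54/10) = 7.145, G_3 = 10^(−7.38/10) = 0.1828
Friis cascade:
  F = 1.413 + (2.366 − 1)/16.22 + (7.145 − 1)/794.3 = 1.504
NF = 10 log₁₀(1.504) = 1.77 dB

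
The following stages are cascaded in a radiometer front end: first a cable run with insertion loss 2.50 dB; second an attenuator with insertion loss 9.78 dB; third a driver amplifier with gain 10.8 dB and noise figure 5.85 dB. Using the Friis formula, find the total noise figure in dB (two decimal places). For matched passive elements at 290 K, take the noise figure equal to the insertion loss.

Convert to linear (a loss of L dB is a gain of −L dB): F_i = 10^(NF_i/10), G_i = 10^(G_i,dB/10)
  Stage 1: F_1 = 10^(2.50/10) = 1.778, G_1 = 10^(−2.50/10) = 0.5623
  Stage 2: F_2 = 10^(9.78/10) = 9.506, G_2 = 10^(−9.78/10) = 0.1052
  Stage 3: F_3 = 10^(5.85/10) = 3.846, G_3 = 10^(10.8/10) = 12.02
Friis cascade:
  F = 1.778 + (9.506 − 1)/0.5623 + (3.846 − 1)/0.05916 = 65.01
NF = 10 log₁₀(65.01) = 18.13 dB

18.13 dB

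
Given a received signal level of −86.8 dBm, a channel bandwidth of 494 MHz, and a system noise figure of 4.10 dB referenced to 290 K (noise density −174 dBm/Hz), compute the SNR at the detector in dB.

Noise floor: N = −174 + 10 log₁₀(B) + NF
10 log₁₀(4.94×10⁸) = 86.94 dB
N = −174 + 86.94 + 4.10 = −82.96 dBm
SNR = P_sig − N = −86.8 − (−82.96) = −3.84 dB → −3.8 dB

−3.8 dB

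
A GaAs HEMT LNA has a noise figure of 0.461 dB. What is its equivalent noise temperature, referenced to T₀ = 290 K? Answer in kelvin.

32.5 K

F = 10^(0.461/10) = 1.11199
T_e = (F − 1)·T₀ = (1.11199 − 1) × 290 = 32.5 K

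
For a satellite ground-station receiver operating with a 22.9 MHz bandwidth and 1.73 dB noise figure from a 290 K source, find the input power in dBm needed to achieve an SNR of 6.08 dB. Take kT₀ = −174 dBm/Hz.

Sensitivity = −174 + 10 log₁₀(B) + NF + SNR_min
= −174 + 73.6 + 1.73 + 6.08
= −92.59 dBm → −92.6 dBm

−92.6 dBm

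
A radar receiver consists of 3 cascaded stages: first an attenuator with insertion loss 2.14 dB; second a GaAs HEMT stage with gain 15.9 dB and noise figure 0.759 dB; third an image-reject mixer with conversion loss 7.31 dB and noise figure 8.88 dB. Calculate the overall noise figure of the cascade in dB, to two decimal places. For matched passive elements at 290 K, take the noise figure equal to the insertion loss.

3.49 dB

Convert to linear (a loss of L dB is a gain of −L dB): F_i = 10^(NF_i/10), G_i = 10^(G_i,dB/10)
  Stage 1: F_1 = 10^(2.14/10) = 1.637, G_1 = 10^(−2.14/10) = 0.6109
  Stage 2: F_2 = 10^(0.759/10) = 1.191, G_2 = 10^(15.9/10) = 38.90
  Stage 3: F_3 = 10^(8.88/10) = 7.727, G_3 = 10^(−7.31/10) = 0.1858
Friis cascade:
  F = 1.637 + (1.191 − 1)/0.6109 + (7.727 − 1)/23.77 = 2.232
NF = 10 log₁₀(2.232) = 3.49 dB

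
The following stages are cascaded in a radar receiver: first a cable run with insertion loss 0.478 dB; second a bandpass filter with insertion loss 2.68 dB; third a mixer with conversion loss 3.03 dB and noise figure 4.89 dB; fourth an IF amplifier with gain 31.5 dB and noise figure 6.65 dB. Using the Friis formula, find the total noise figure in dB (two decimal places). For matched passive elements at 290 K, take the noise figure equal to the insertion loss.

Convert to linear (a loss of L dB is a gain of −L dB): F_i = 10^(NF_i/10), G_i = 10^(G_i,dB/10)
  Stage 1: F_1 = 10^(0.478/10) = 1.116, G_1 = 10^(−0.478/10) = 0.8958
  Stage 2: F_2 = 10^(2.68/10) = 1.854, G_2 = 10^(−2.68/10) = 0.5395
  Stage 3: F_3 = 10^(4.89/10) = 3.083, G_3 = 10^(−3.03/10) = 0.4977
  Stage 4: F_4 = 10^(6.65/10) = 4.624, G_4 = 10^(31.5/10) = 1413
Friis cascade:
  F = 1.116 + (1.854 − 1)/0.8958 + (3.083 − 1)/0.4833 + (4.624 − 1)/0.2405 = 21.44
NF = 10 log₁₀(21.44) = 13.31 dB

13.31 dB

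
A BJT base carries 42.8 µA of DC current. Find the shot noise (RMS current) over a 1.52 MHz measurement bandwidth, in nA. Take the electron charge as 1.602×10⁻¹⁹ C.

4.57 nA

I_n = √(2qI·B)
2qI·B = 2 × 1.602×10⁻¹⁹ × 4.28×10⁻⁵ × 1.52×10⁶ = 2.08×10⁻¹⁷ A²
I_n = √(2.08×10⁻¹⁷) = 4.57×10⁻⁹ A = 4.57 nA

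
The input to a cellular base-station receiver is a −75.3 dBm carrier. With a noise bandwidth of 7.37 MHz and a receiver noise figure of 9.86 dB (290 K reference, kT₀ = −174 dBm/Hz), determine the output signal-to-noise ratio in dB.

20.2 dB

Noise floor: N = −174 + 10 log₁₀(B) + NF
10 log₁₀(7.37×10⁶) = 68.67 dB
N = −174 + 68.67 + 9.86 = −95.47 dBm
SNR = P_sig − N = −75.3 − (−95.47) = 20.17 dB → 20.2 dB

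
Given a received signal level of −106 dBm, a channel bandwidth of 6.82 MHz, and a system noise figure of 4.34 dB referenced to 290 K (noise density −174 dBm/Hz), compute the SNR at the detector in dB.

Noise floor: N = −174 + 10 log₁₀(B) + NF
10 log₁₀(6.82×10⁶) = 68.34 dB
N = −174 + 68.34 + 4.34 = −101.32 dBm
SNR = P_sig − N = −106 − (−101.32) = −4.68 dB → −4.7 dB

−4.7 dB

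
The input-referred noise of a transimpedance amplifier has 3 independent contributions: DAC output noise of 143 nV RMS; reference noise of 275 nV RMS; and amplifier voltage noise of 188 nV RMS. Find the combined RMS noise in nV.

363 nV

Uncorrelated sources add in power (mean-square): V_tot = √(ΣV_i²)
V_tot = √[(1.43×10⁻⁷)² + (2.75×10⁻⁷)² + (1.88×10⁻⁷)²] = 3.63×10⁻⁷ V = 363 nV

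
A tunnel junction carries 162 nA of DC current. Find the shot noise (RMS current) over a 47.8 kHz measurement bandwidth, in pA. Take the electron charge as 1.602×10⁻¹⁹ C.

49.8 pA

I_n = √(2qI·B)
2qI·B = 2 × 1.602×10⁻¹⁹ × 1.62×10⁻⁷ × 4.78×10⁴ = 2.48×10⁻²¹ A²
I_n = √(2.48×10⁻²¹) = 4.98×10⁻¹¹ A = 49.8 pA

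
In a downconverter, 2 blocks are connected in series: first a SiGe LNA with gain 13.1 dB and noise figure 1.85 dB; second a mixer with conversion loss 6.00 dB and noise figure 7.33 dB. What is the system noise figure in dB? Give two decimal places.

Convert to linear (a loss of L dB is a gain of −L dB): F_i = 10^(NF_i/10), G_i = 10^(G_i,dB/10)
  Stage 1: F_1 = 10^(1.85/10) = 1.531, G_1 = 10^(13.1/10) = 20.42
  Stage 2: F_2 = 10^(7.33/10) = 5.408, G_2 = 10^(−6.00/10) = 0.2512
Friis cascade:
  F = 1.531 + (5.408 − 1)/20.42 = 1.747
NF = 10 log₁₀(1.747) = 2.42 dB

2.42 dB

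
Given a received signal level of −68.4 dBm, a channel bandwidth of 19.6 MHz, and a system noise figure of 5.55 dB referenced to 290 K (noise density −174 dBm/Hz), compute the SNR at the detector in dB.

27.1 dB

Noise floor: N = −174 + 10 log₁₀(B) + NF
10 log₁₀(1.96×10⁷) = 72.92 dB
N = −174 + 72.92 + 5.55 = −95.53 dBm
SNR = P_sig − N = −68.4 − (−95.53) = 27.13 dB → 27.1 dB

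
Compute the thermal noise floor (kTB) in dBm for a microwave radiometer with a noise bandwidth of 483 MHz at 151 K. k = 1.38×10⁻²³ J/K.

P_n = kTB = 1.38×10⁻²³ × 151 × 4.83×10⁸ = 1.01×10⁻¹² W
In dBm: 10 log₁₀(1.01×10⁻¹² / 10⁻³) = −90.0 dBm

−90.0 dBm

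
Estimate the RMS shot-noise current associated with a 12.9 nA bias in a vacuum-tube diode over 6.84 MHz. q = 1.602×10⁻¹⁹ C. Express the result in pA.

I_n = √(2qI·B)
2qI·B = 2 × 1.602×10⁻¹⁹ × 1.29×10⁻⁸ × 6.84×10⁶ = 2.83×10⁻²⁰ A²
I_n = √(2.83×10⁻²⁰) = 1.68×10⁻¹⁰ A = 168 pA

168 pA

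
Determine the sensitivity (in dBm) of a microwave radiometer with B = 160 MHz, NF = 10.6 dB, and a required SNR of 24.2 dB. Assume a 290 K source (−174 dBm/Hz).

Sensitivity = −174 + 10 log₁₀(B) + NF + SNR_min
= −174 + 82.04 + 10.6 + 24.2
= −57.16 dBm → −57.2 dBm

−57.2 dBm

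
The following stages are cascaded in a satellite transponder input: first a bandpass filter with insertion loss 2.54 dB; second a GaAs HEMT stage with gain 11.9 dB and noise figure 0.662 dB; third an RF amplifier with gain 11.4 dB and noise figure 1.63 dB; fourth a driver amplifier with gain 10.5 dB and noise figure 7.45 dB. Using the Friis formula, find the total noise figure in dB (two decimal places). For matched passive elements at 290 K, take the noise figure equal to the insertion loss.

3.39 dB

Convert to linear (a loss of L dB is a gain of −L dB): F_i = 10^(NF_i/10), G_i = 10^(G_i,dB/10)
  Stage 1: F_1 = 10^(2.54/10) = 1.795, G_1 = 10^(−2.54/10) = 0.5572
  Stage 2: F_2 = 10^(0.662/10) = 1.165, G_2 = 10^(11.9/10) = 15.49
  Stage 3: F_3 = 10^(1.63/10) = 1.455, G_3 = 10^(11.4/10) = 13.80
  Stage 4: F_4 = 10^(7.45/10) = 5.559, G_4 = 10^(10.5/10) = 11.22
Friis cascade:
  F = 1.795 + (1.165 − 1)/0.5572 + (1.455 − 1)/8.630 + (5.559 − 1)/119.1 = 2.181
NF = 10 log₁₀(2.181) = 3.39 dB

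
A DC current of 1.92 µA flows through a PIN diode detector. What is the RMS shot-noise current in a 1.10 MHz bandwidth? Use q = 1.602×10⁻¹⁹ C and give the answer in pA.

823 pA

I_n = √(2qI·B)
2qI·B = 2 × 1.602×10⁻¹⁹ × 1.92×10⁻⁶ × 1.10×10⁶ = 6.77×10⁻¹⁹ A²
I_n = √(6.77×10⁻¹⁹) = 8.23×10⁻¹⁰ A = 823 pA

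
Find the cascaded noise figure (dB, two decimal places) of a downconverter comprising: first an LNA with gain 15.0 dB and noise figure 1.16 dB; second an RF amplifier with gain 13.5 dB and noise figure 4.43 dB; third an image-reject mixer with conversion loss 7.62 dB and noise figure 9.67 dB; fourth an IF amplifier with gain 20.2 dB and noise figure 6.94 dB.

1.48 dB

Convert to linear (a loss of L dB is a gain of −L dB): F_i = 10^(NF_i/10), G_i = 10^(G_i,dB/10)
  Stage 1: F_1 = 10^(1.16/10) = 1.306, G_1 = 10^(15.0/10) = 31.62
  Stage 2: F_2 = 10^(4.43/10) = 2.773, G_2 = 10^(13.5/10) = 22.39
  Stage 3: F_3 = 10^(9.67/10) = 9.268, G_3 = 10^(−7.62/10) = 0.1730
  Stage 4: F_4 = 10^(6.94/10) = 4.943, G_4 = 10^(20.2/10) = 104.7
Friis cascade:
  F = 1.306 + (2.773 − 1)/31.62 + (9.268 − 1)/707.9 + (4.943 − 1)/122.5 = 1.406
NF = 10 log₁₀(1.406) = 1.48 dB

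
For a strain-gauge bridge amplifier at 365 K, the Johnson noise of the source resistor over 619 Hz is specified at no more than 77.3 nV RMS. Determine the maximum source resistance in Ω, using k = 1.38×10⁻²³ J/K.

479 Ω

Johnson–Nyquist: V_n = √(4kTRB) ⇒ R = V_n² / (4kTB)
4kTB = 4 × 1.38×10⁻²³ × 365 × 6.19×10² = 1.25×10⁻¹⁷
R = (7.73×10⁻⁸)² / 1.25×10⁻¹⁷ = 4.79×10² Ω = 479 Ω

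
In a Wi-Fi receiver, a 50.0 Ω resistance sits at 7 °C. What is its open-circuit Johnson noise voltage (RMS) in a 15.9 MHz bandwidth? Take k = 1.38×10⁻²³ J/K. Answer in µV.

3.51 µV

T = 7 °C + 273.15 = 280.15 K
V_n = √(4kTRB)
4kTRB = 4 × 1.38×10⁻²³ × 280.15 × 5.00×10¹ × 1.59×10⁷ = 1.23×10⁻¹¹ V²
V_n = √(1.23×10⁻¹¹) = 3.51×10⁻⁶ V = 3.51 µV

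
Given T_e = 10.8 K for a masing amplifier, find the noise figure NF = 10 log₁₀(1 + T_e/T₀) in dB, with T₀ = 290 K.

F = 1 + T_e/T₀ = 1 + 10.8/290 = 1.03724
NF = 10 log₁₀(1.03724) = 0.159 dB

0.159 dB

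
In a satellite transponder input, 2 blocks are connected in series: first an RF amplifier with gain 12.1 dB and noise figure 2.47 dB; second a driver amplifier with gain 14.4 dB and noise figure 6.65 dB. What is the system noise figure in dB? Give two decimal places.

2.99 dB

Convert to linear (a loss of L dB is a gain of −L dB): F_i = 10^(NF_i/10), G_i = 10^(G_i,dB/10)
  Stage 1: F_1 = 10^(2.47/10) = 1.766, G_1 = 10^(12.1/10) = 16.22
  Stage 2: F_2 = 10^(6.65/10) = 4.624, G_2 = 10^(14.4/10) = 27.54
Friis cascade:
  F = 1.766 + (4.624 − 1)/16.22 = 1.989
NF = 10 log₁₀(1.989) = 2.99 dB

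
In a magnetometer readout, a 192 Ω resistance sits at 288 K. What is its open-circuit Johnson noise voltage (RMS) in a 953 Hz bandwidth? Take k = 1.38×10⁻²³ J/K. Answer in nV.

53.9 nV

V_n = √(4kTRB)
4kTRB = 4 × 1.38×10⁻²³ × 288 × 1.92×10² × 9.53×10² = 2.91×10⁻¹⁵ V²
V_n = √(2.91×10⁻¹⁵) = 5.39×10⁻⁸ V = 53.9 nV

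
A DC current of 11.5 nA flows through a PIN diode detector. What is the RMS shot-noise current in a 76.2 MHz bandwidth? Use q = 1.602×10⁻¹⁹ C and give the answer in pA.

I_n = √(2qI·B)
2qI·B = 2 × 1.602×10⁻¹⁹ × 1.15×10⁻⁸ × 7.62×10⁷ = 2.81×10⁻¹⁹ A²
I_n = √(2.81×10⁻¹⁹) = 5.30×10⁻¹⁰ A = 530 pA

530 pA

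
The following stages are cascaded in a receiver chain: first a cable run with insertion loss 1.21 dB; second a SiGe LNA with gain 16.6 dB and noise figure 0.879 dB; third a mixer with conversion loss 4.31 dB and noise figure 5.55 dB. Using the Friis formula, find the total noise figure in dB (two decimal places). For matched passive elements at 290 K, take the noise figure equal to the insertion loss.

Convert to linear (a loss of L dB is a gain of −L dB): F_i = 10^(NF_i/10), G_i = 10^(G_i,dB/10)
  Stage 1: F_1 = 10^(1.21/10) = 1.321, G_1 = 10^(−1.21/10) = 0.7568
  Stage 2: F_2 = 10^(0.879/10) = 1.224, G_2 = 10^(16.6/10) = 45.71
  Stage 3: F_3 = 10^(5.55/10) = 3.589, G_3 = 10^(−4.31/10) = 0.3707
Friis cascade:
  F = 1.321 + (1.224 − 1)/0.7568 + (3.589 − 1)/34.59 = 1.693
NF = 10 log₁₀(1.693) = 2.29 dB

2.29 dB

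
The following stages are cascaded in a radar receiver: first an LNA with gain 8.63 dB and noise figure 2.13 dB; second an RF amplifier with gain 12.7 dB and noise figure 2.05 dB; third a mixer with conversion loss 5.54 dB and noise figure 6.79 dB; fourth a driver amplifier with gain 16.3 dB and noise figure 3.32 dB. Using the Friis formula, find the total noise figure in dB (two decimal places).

Convert to linear (a loss of L dB is a gain of −L dB): F_i = 10^(NF_i/10), G_i = 10^(G_i,dB/10)
  Stage 1: F_1 = 10^(2.13/10) = 1.633, G_1 = 10^(8.63/10) = 7.295
  Stage 2: F_2 = 10^(2.05/10) = 1.603, G_2 = 10^(12.7/10) = 18.62
  Stage 3: F_3 = 10^(6.79/10) = 4.775, G_3 = 10^(−5.54/10) = 0.2793
  Stage 4: F_4 = 10^(3.32/10) = 2.148, G_4 = 10^(16.3/10) = 42.66
Friis cascade:
  F = 1.633 + (1.603 − 1)/7.295 + (4.775 − 1)/135.8 + (2.148 − 1)/37.93 = 1.774
NF = 10 log₁₀(1.774) = 2.49 dB

2.49 dB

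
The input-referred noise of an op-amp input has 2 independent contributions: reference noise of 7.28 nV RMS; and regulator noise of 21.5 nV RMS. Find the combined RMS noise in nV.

22.7 nV

Uncorrelated sources add in power (mean-square): V_tot = √(ΣV_i²)
V_tot = √[(7.28×10⁻⁹)² + (2.15×10⁻⁸)²] = 2.27×10⁻⁸ V = 22.7 nV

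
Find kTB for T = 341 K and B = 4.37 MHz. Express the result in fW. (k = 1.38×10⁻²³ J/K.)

20.6 fW

P_n = kTB = 1.38×10⁻²³ × 341 × 4.37×10⁶ = 2.06×10⁻¹⁴ W = 20.6 fW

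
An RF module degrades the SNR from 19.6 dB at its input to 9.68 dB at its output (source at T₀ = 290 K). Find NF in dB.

NF (dB) = SNR_in(dB) − SNR_out(dB) when the source is at T₀
NF = 19.6 − 9.68 = 9.92 dB

9.92 dB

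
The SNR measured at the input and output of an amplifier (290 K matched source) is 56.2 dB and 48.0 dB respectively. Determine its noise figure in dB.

NF (dB) = SNR_in(dB) − SNR_out(dB) when the source is at T₀
NF = 56.2 − 48.0 = 8.2 dB

8.2 dB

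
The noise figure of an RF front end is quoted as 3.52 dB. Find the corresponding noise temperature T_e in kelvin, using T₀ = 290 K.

F = 10^(3.52/10) = 2.24905
T_e = (F − 1)·T₀ = (2.24905 − 1) × 290 = 362 K

362 K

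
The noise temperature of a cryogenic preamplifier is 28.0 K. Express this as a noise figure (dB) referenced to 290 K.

F = 1 + T_e/T₀ = 1 + 28.0/290 = 1.09655
NF = 10 log₁₀(1.09655) = 0.400 dB

0.400 dB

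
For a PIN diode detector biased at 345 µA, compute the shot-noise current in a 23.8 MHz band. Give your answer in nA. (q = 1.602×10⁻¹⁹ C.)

51.3 nA

I_n = √(2qI·B)
2qI·B = 2 × 1.602×10⁻¹⁹ × 3.45×10⁻⁴ × 2.38×10⁷ = 2.63×10⁻¹⁵ A²
I_n = √(2.63×10⁻¹⁵) = 5.13×10⁻⁸ A = 51.3 nA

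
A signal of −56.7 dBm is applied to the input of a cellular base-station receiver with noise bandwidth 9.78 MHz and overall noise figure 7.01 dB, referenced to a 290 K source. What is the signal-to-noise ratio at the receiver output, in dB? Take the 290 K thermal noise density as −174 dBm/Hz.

40.4 dB

Noise floor: N = −174 + 10 log₁₀(B) + NF
10 log₁₀(9.78×10⁶) = 69.9 dB
N = −174 + 69.9 + 7.01 = −97.09 dBm
SNR = P_sig − N = −56.7 − (−97.09) = 40.39 dB → 40.4 dB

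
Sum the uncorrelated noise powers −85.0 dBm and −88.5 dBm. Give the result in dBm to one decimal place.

−83.4 dBm

Convert to linear, add, convert back:
P₁ = 3.16×10⁻¹² W, P₂ = 1.41×10⁻¹² W
P_tot = 4.57×10⁻¹² W → 10 log₁₀(P_tot / 10⁻³) = −83.4 dBm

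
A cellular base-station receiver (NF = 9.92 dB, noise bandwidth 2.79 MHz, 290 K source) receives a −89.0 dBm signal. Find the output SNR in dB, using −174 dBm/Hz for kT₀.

Noise floor: N = −174 + 10 log₁₀(B) + NF
10 log₁₀(2.79×10⁶) = 64.46 dB
N = −174 + 64.46 + 9.92 = −99.62 dBm
SNR = P_sig − N = −89.0 − (−99.62) = 10.62 dB → 10.6 dB

10.6 dB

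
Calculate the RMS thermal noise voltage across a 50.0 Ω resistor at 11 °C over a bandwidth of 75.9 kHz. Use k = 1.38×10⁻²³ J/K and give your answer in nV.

244 nV

T = 11 °C + 273.15 = 284.15 K
V_n = √(4kTRB)
4kTRB = 4 × 1.38×10⁻²³ × 284.15 × 5.00×10¹ × 7.59×10⁴ = 5.95×10⁻¹⁴ V²
V_n = √(5.95×10⁻¹⁴) = 2.44×10⁻⁷ V = 244 nV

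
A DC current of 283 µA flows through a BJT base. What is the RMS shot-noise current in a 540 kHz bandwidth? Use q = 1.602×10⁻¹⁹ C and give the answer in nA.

7.00 nA

I_n = √(2qI·B)
2qI·B = 2 × 1.602×10⁻¹⁹ × 2.83×10⁻⁴ × 5.40×10⁵ = 4.90×10⁻¹⁷ A²
I_n = √(4.90×10⁻¹⁷) = 7.00×10⁻⁹ A = 7.00 nA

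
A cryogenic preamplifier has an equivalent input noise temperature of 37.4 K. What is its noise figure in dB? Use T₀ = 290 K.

0.527 dB

F = 1 + T_e/T₀ = 1 + 37.4/290 = 1.12897
NF = 10 log₁₀(1.12897) = 0.527 dB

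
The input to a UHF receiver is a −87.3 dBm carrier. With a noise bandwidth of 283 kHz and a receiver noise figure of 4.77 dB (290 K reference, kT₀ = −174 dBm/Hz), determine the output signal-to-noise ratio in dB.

27.4 dB

Noise floor: N = −174 + 10 log₁₀(B) + NF
10 log₁₀(2.83×10⁵) = 54.52 dB
N = −174 + 54.52 + 4.77 = −114.71 dBm
SNR = P_sig − N = −87.3 − (−114.71) = 27.41 dB → 27.4 dB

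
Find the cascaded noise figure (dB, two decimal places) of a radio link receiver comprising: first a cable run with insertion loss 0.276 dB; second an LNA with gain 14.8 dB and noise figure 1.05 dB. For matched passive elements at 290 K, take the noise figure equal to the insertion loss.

1.33 dB

Convert to linear (a loss of L dB is a gain of −L dB): F_i = 10^(NF_i/10), G_i = 10^(G_i,dB/10)
  Stage 1: F_1 = 10^(0.276/10) = 1.066, G_1 = 10^(−0.276/10) = 0.9384
  Stage 2: F_2 = 10^(1.05/10) = 1.274, G_2 = 10^(14.8/10) = 30.20
Friis cascade:
  F = 1.066 + (1.274 − 1)/0.9384 = 1.357
NF = 10 log₁₀(1.357) = 1.33 dB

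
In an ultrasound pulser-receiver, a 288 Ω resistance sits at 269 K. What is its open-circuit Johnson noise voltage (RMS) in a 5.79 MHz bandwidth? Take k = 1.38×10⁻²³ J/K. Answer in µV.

4.98 µV

V_n = √(4kTRB)
4kTRB = 4 × 1.38×10⁻²³ × 269 × 2.88×10² × 5.79×10⁶ = 2.48×10⁻¹¹ V²
V_n = √(2.48×10⁻¹¹) = 4.98×10⁻⁶ V = 4.98 µV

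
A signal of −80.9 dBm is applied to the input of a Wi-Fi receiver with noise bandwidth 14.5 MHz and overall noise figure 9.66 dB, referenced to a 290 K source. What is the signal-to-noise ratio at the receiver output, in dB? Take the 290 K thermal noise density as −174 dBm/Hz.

11.8 dB

Noise floor: N = −174 + 10 log₁₀(B) + NF
10 log₁₀(1.45×10⁷) = 71.61 dB
N = −174 + 71.61 + 9.66 = −92.73 dBm
SNR = P_sig − N = −80.9 − (−92.73) = 11.83 dB → 11.8 dB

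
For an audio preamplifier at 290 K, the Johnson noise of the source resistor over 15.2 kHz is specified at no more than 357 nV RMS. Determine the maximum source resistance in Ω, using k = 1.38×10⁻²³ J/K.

Johnson–Nyquist: V_n = √(4kTRB) ⇒ R = V_n² / (4kTB)
4kTB = 4 × 1.38×10⁻²³ × 290 × 1.52×10⁴ = 2.43×10⁻¹⁶
R = (3.57×10⁻⁷)² / 2.43×10⁻¹⁶ = 5.24×10² Ω = 524 Ω

524 Ω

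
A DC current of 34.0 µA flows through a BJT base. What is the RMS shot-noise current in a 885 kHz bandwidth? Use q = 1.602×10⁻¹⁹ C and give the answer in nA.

3.10 nA

I_n = √(2qI·B)
2qI·B = 2 × 1.602×10⁻¹⁹ × 3.40×10⁻⁵ × 8.85×10⁵ = 9.64×10⁻¹⁸ A²
I_n = √(9.64×10⁻¹⁸) = 3.10×10⁻⁹ A = 3.10 nA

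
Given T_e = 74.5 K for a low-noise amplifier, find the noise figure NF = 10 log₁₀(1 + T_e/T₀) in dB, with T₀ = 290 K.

F = 1 + T_e/T₀ = 1 + 74.5/290 = 1.2569
NF = 10 log₁₀(1.2569) = 0.993 dB

0.993 dB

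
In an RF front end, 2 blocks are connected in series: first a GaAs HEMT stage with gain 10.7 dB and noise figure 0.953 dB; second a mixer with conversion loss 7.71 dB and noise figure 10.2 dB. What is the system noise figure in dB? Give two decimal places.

Convert to linear (a loss of L dB is a gain of −L dB): F_i = 10^(NF_i/10), G_i = 10^(G_i,dB/10)
  Stage 1: F_1 = 10^(0.953/10) = 1.245, G_1 = 10^(10.7/10) = 11.75
  Stage 2: F_2 = 10^(10.2/10) = 10.47, G_2 = 10^(−7.71/10) = 0.1694
Friis cascade:
  F = 1.245 + (10.47 − 1)/11.75 = 2.052
NF = 10 log₁₀(2.052) = 3.12 dB

3.12 dB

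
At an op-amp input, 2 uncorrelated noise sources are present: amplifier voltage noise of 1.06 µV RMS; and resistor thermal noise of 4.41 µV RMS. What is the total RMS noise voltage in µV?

4.54 µV

Uncorrelated sources add in power (mean-square): V_tot = √(ΣV_i²)
V_tot = √[(1.06×10⁻⁶)² + (4.41×10⁻⁶)²] = 4.54×10⁻⁶ V = 4.54 µV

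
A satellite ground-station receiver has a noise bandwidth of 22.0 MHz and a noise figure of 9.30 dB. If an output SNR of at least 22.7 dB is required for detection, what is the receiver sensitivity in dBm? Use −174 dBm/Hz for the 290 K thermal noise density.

Sensitivity = −174 + 10 log₁₀(B) + NF + SNR_min
= −174 + 73.42 + 9.30 + 22.7
= −68.58 dBm → −68.6 dBm

−68.6 dBm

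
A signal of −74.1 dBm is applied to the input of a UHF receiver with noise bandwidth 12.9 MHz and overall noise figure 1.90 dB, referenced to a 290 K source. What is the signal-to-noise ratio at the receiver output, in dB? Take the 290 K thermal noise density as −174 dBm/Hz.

26.9 dB

Noise floor: N = −174 + 10 log₁₀(B) + NF
10 log₁₀(1.29×10⁷) = 71.11 dB
N = −174 + 71.11 + 1.90 = −100.99 dBm
SNR = P_sig − N = −74.1 − (−100.99) = 26.89 dB → 26.9 dB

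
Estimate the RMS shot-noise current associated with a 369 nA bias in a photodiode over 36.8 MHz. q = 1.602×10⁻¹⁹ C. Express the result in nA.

2.09 nA

I_n = √(2qI·B)
2qI·B = 2 × 1.602×10⁻¹⁹ × 3.69×10⁻⁷ × 3.68×10⁷ = 4.35×10⁻¹⁸ A²
I_n = √(4.35×10⁻¹⁸) = 2.09×10⁻⁹ A = 2.09 nA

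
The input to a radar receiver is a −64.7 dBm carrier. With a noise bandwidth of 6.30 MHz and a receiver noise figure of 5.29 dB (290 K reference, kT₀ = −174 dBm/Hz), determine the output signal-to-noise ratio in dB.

36.0 dB

Noise floor: N = −174 + 10 log₁₀(B) + NF
10 log₁₀(6.30×10⁶) = 67.99 dB
N = −174 + 67.99 + 5.29 = −100.72 dBm
SNR = P_sig − N = −64.7 − (−100.72) = 36.02 dB → 36.0 dB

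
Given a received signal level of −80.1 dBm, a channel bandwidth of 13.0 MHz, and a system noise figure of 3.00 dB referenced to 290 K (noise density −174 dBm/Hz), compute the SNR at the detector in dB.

Noise floor: N = −174 + 10 log₁₀(B) + NF
10 log₁₀(1.30×10⁷) = 71.14 dB
N = −174 + 71.14 + 3.00 = −99.86 dBm
SNR = P_sig − N = −80.1 − (−99.86) = 19.76 dB → 19.8 dB

19.8 dB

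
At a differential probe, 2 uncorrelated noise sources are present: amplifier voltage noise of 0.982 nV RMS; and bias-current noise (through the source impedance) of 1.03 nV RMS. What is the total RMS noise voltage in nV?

1.42 nV

Uncorrelated sources add in power (mean-square): V_tot = √(ΣV_i²)
V_tot = √[(9.82×10⁻¹⁰)² + (1.03×10⁻⁹)²] = 1.42×10⁻⁹ V = 1.42 nV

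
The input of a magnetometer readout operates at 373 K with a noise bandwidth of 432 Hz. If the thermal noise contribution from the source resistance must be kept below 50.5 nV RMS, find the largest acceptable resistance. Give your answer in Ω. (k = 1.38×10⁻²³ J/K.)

287 Ω

Johnson–Nyquist: V_n = √(4kTRB) ⇒ R = V_n² / (4kTB)
4kTB = 4 × 1.38×10⁻²³ × 373 × 4.32×10² = 8.89×10⁻¹⁸
R = (5.05×10⁻⁸)² / 8.89×10⁻¹⁸ = 2.87×10² Ω = 287 Ω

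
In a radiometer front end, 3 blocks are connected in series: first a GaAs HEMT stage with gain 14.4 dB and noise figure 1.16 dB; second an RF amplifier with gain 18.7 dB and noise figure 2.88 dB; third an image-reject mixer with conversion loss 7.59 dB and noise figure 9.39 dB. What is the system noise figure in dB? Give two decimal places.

1.28 dB

Convert to linear (a loss of L dB is a gain of −L dB): F_i = 10^(NF_i/10), G_i = 10^(G_i,dB/10)
  Stage 1: F_1 = 10^(1.16/10) = 1.306, G_1 = 10^(14.4/10) = 27.54
  Stage 2: F_2 = 10^(2.88/10) = 1.941, G_2 = 10^(18.7/10) = 74.13
  Stage 3: F_3 = 10^(9.39/10) = 8.690, G_3 = 10^(−7.59/10) = 0.1742
Friis cascade:
  F = 1.306 + (1.941 − 1)/27.54 + (8.690 − 1)/2042 = 1.344
NF = 10 log₁₀(1.344) = 1.28 dB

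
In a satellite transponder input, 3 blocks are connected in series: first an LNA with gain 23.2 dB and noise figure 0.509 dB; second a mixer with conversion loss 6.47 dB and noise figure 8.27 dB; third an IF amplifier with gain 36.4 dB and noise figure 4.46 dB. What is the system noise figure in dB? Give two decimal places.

0.75 dB

Convert to linear (a loss of L dB is a gain of −L dB): F_i = 10^(NF_i/10), G_i = 10^(G_i,dB/10)
  Stage 1: F_1 = 10^(0.509/10) = 1.124, G_1 = 10^(23.2/10) = 208.9
  Stage 2: F_2 = 10^(8.27/10) = 6.714, G_2 = 10^(−6.47/10) = 0.2254
  Stage 3: F_3 = 10^(4.46/10) = 2.793, G_3 = 10^(36.4/10) = 4365
Friis cascade:
  F = 1.124 + (6.714 − 1)/208.9 + (2.793 − 1)/47.10 = 1.190
NF = 10 log₁₀(1.190) = 0.75 dB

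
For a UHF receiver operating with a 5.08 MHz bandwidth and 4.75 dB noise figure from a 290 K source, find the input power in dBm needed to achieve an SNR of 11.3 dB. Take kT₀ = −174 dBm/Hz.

−90.9 dBm

Sensitivity = −174 + 10 log₁₀(B) + NF + SNR_min
= −174 + 67.06 + 4.75 + 11.3
= −90.89 dBm → −90.9 dBm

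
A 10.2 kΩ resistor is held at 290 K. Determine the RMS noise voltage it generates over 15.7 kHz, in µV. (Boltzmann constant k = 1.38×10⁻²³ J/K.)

V_n = √(4kTRB)
4kTRB = 4 × 1.38×10⁻²³ × 290 × 1.02×10⁴ × 1.57×10⁴ = 2.56×10⁻¹² V²
V_n = √(2.56×10⁻¹²) = 1.60×10⁻⁶ V = 1.60 µV

1.60 µV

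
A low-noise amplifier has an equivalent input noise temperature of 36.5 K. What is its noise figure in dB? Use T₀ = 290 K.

F = 1 + T_e/T₀ = 1 + 36.5/290 = 1.12586
NF = 10 log₁₀(1.12586) = 0.515 dB

0.515 dB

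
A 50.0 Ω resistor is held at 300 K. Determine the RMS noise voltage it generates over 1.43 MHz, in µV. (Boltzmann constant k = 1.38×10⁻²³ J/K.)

1.09 µV

V_n = √(4kTRB)
4kTRB = 4 × 1.38×10⁻²³ × 300 × 5.00×10¹ × 1.43×10⁶ = 1.18×10⁻¹² V²
V_n = √(1.18×10⁻¹²) = 1.09×10⁻⁶ V = 1.09 µV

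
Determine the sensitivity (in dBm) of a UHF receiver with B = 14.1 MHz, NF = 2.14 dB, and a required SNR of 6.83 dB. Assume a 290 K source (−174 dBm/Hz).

Sensitivity = −174 + 10 log₁₀(B) + NF + SNR_min
= −174 + 71.49 + 2.14 + 6.83
= −93.54 dBm → −93.5 dBm

−93.5 dBm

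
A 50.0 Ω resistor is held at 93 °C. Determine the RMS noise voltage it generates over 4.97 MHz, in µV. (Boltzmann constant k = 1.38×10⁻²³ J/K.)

T = 93 °C + 273.15 = 366.15 K
V_n = √(4kTRB)
4kTRB = 4 × 1.38×10⁻²³ × 366.15 × 5.00×10¹ × 4.97×10⁶ = 5.02×10⁻¹² V²
V_n = √(5.02×10⁻¹²) = 2.24×10⁻⁶ V = 2.24 µV

2.24 µV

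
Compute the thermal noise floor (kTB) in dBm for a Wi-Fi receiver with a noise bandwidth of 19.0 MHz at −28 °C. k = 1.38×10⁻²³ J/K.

−101.9 dBm

T = −28 °C + 273.15 = 245.15 K
P_n = kTB = 1.38×10⁻²³ × 245.15 × 1.90×10⁷ = 6.43×10⁻¹⁴ W
In dBm: 10 log₁₀(6.43×10⁻¹⁴ / 10⁻³) = −101.9 dBm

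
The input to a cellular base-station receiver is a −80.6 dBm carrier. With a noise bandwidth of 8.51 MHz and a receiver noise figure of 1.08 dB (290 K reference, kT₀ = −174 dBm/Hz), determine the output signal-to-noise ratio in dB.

Noise floor: N = −174 + 10 log₁₀(B) + NF
10 log₁₀(8.51×10⁶) = 69.3 dB
N = −174 + 69.3 + 1.08 = −103.62 dBm
SNR = P_sig − N = −80.6 − (−103.62) = 23.02 dB → 23.0 dB

23.0 dB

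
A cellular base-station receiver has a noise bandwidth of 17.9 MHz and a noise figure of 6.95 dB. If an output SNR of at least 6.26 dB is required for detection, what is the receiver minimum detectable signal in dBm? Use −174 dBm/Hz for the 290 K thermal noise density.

−88.3 dBm

Sensitivity = −174 + 10 log₁₀(B) + NF + SNR_min
= −174 + 72.53 + 6.95 + 6.26
= −88.26 dBm → −88.3 dBm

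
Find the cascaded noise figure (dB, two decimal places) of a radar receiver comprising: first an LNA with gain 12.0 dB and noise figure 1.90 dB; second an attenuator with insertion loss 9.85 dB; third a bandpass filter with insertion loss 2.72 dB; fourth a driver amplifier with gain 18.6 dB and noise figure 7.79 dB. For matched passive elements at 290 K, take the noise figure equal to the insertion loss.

Convert to linear (a loss of L dB is a gain of −L dB): F_i = 10^(NF_i/10), G_i = 10^(G_i,dB/10)
  Stage 1: F_1 = 10^(1.90/10) = 1.549, G_1 = 10^(12.0/10) = 15.85
  Stage 2: F_2 = 10^(9.85/10) = 9.661, G_2 = 10^(−9.85/10) = 0.1035
  Stage 3: F_3 = 10^(2.72/10) = 1.871, G_3 = 10^(−2.72/10) = 0.5346
  Stage 4: F_4 = 10^(7.79/10) = 6.012, G_4 = 10^(18.6/10) = 72.44
Friis cascade:
  F = 1.549 + (9.661 − 1)/15.85 + (1.871 − 1)/1.641 + (6.012 − 1)/0.8770 = 8.341
NF = 10 log₁₀(8.341) = 9.21 dB

9.21 dB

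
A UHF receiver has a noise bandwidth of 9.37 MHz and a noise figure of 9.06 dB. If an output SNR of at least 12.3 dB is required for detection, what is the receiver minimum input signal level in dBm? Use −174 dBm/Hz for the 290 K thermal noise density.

Sensitivity = −174 + 10 log₁₀(B) + NF + SNR_min
= −174 + 69.72 + 9.06 + 12.3
= −82.92 dBm → −82.9 dBm

−82.9 dBm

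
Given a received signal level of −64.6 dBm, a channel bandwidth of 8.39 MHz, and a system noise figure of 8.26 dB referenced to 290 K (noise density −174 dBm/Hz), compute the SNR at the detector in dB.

31.9 dB

Noise floor: N = −174 + 10 log₁₀(B) + NF
10 log₁₀(8.39×10⁶) = 69.24 dB
N = −174 + 69.24 + 8.26 = −96.50 dBm
SNR = P_sig − N = −64.6 − (−96.50) = 31.90 dB → 31.9 dB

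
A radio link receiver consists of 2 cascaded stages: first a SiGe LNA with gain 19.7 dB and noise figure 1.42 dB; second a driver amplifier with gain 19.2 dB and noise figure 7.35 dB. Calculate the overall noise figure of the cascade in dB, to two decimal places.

1.57 dB

Convert to linear (a loss of L dB is a gain of −L dB): F_i = 10^(NF_i/10), G_i = 10^(G_i,dB/10)
  Stage 1: F_1 = 10^(1.42/10) = 1.387, G_1 = 10^(19.7/10) = 93.33
  Stage 2: F_2 = 10^(7.35/10) = 5.433, G_2 = 10^(19.2/10) = 83.18
Friis cascade:
  F = 1.387 + (5.433 − 1)/93.33 = 1.434
NF = 10 log₁₀(1.434) = 1.57 dB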